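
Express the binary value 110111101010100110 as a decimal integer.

Sum of powers of 2 for each 1-bit:
2^1 + 2^2 + 2^5 + 2^7 + 2^9 + 2^11 + 2^12 + 2^13 + 2^14 + 2^16 + 2^17
= 2 + 4 + 32 + 128 + 512 + 2048 + 4096 + 8192 + 16384 + 65536 + 131072
= 228006



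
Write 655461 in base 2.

Using repeated division by 2:
655461 ÷ 2 = 327730 remainder 1
327730 ÷ 2 = 163865 remainder 0
163865 ÷ 2 = 81932 remainder 1
81932 ÷ 2 = 40966 remainder 0
40966 ÷ 2 = 20483 remainder 0
20483 ÷ 2 = 10241 remainder 1
10241 ÷ 2 = 5120 remainder 1
5120 ÷ 2 = 2560 remainder 0
2560 ÷ 2 = 1280 remainder 0
1280 ÷ 2 = 640 remainder 0
640 ÷ 2 = 320 remainder 0
320 ÷ 2 = 160 remainder 0
160 ÷ 2 = 80 remainder 0
80 ÷ 2 = 40 remainder 0
40 ÷ 2 = 20 remainder 0
20 ÷ 2 = 10 remainder 0
10 ÷ 2 = 5 remainder 0
5 ÷ 2 = 2 remainder 1
2 ÷ 2 = 1 remainder 0
1 ÷ 2 = 0 remainder 1
Reading remainders bottom to top: 10100000000001100101



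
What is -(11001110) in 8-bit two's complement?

Original (sign bit 1, negative): 11001110
Step 1 - Invert all bits: 00110001
Step 2 - Add 1: 00110010
Verification: 11001110 + 00110010 = 100000000; discarding the end carry (carry out of the top bit) leaves the 8-bit value 00000000, as required for x + (-x)



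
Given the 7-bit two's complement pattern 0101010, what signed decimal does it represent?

Binary: 0101010
Sign bit: 0 (non-negative)
Read directly as an unsigned value:
0101010 = 32 + 8 + 2 = 42
Value: 42



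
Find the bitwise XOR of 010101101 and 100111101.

XOR: 1 when bits differ
  010101101
^ 100111101
-----------
  110010000
Decimal: 173 ^ 317 = 400



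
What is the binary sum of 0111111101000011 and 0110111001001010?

Add column by column from the right: bit + bit + carry-in; write the sum mod 2, carry 1 when the sum is 2 or 3.
carry:  1111110010000100
        0111111101000011
+       0110111001001010
------------------------
       01110110110001101
(the carry out of the leftmost column, 0, becomes the leading bit)
Decimal check:
  0111111101000011 = 16384 + 8192 + 4096 + 2048 + 1024 + 512 + 256 + 64 + 2 + 1 = 32579
  0110111001001010 = 16384 + 8192 + 2048 + 1024 + 512 + 64 + 8 + 2 = 28234
  32579 + 28234 = 60813, and 01110110110001101 = 32768 + 16384 + 8192 + 2048 + 1024 + 256 + 128 + 8 + 4 + 1 = 60813 ✓



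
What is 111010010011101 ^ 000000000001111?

XOR: 1 when bits differ
  111010010011101
^ 000000000001111
-----------------
  111010010010010
Decimal: 29853 ^ 15 = 29842



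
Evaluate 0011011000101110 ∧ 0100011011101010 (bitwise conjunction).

AND: 1 only when both bits are 1
  0011011000101110
& 0100011011101010
------------------
  0000011000101010
Decimal: 13870 & 18154 = 1578



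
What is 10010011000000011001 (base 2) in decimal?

Sum of powers of 2 for each 1-bit:
2^0 + 2^3 + 2^4 + 2^12 + 2^13 + 2^16 + 2^19
= 1 + 8 + 16 + 4096 + 8192 + 65536 + 524288
= 602137



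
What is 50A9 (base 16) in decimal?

Expand by place value (powers of 16):
Digit values: A = 10
50A9 = 5 × 16^3 + 0 × 16^2 + 10 × 16^1 + 9 × 16^0
= 5 × 4096 + 0 × 256 + 10 × 16 + 9 × 1
= 20480 + 0 + 160 + 9
= 20649



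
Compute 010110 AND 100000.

AND: 1 only when both bits are 1
  010110
& 100000
--------
  000000
Decimal: 22 & 32 = 0



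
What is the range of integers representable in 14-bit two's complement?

For 14-bit two's complement:
Minimum: -2^13 = -8192
Maximum: 2^13 - 1 = 8191



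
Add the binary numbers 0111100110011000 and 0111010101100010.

Add column by column from the right: bit + bit + carry-in; write the sum mod 2, carry 1 when the sum is 2 or 3.
carry:  1110001000000000
        0111100110011000
+       0111010101100010
------------------------
       01110111011111010
(the carry out of the leftmost column, 0, becomes the leading bit)
Decimal check:
  0111100110011000 = 16384 + 8192 + 4096 + 2048 + 256 + 128 + 16 + 8 = 31128
  0111010101100010 = 16384 + 8192 + 4096 + 1024 + 256 + 64 + 32 + 2 = 30050
  31128 + 30050 = 61178, and 01110111011111010 = 32768 + 16384 + 8192 + 2048 + 1024 + 512 + 128 + 64 + 32 + 16 + 8 + 2 = 61178 ✓



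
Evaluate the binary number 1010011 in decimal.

Sum of powers of 2 for each 1-bit:
2^0 + 2^1 + 2^4 + 2^6
= 1 + 2 + 16 + 64
= 83



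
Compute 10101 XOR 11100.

XOR: 1 when bits differ
  10101
^ 11100
-------
  01001
Decimal: 21 ^ 28 = 9



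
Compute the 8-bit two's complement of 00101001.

Original: 00101001
Step 1 - Invert all bits: 11010110
Step 2 - Add 1: 11010111
Verification: 00101001 + 11010111 = 100000000; discarding the end carry (carry out of the top bit) leaves the 8-bit value 00000000, as required for x + (-x)



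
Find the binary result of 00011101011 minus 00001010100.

Method 1 - Direct subtraction (column by column from the right: bit − bit − borrow-in; if negative, add 2 and borrow 1 from the next column):
borrow: 00000101000
        00011101011
-       00001010100
-------------------
        00010010111

Method 2 - Add two's complement:
Two's complement of 00001010100: invert → 11110101011, add 1 → 11110101100
  00011101011
+ 11110101100
-------------
 100010010111  (end carry out of the top bit = 1)
Discarding the end carry: 00010010111
Decimal check:
  00011101011 = 128 + 64 + 32 + 8 + 2 + 1 = 235
  00001010100 = 64 + 16 + 4 = 84
  235 - 84 = 151, and 00010010111 = 128 + 16 + 4 + 2 + 1 = 151 ✓



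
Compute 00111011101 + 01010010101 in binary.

Add column by column from the right: bit + bit + carry-in; write the sum mod 2, carry 1 when the sum is 2 or 3.
carry:  11100111010
        00111011101
+       01010010101
-------------------
       010001110010
(the carry out of the leftmost column, 0, becomes the leading bit)
Decimal check:
  00111011101 = 256 + 128 + 64 + 16 + 8 + 4 + 1 = 477
  01010010101 = 512 + 128 + 16 + 4 + 1 = 661
  477 + 661 = 1138, and 010001110010 = 1024 + 64 + 32 + 16 + 2 = 1138 ✓



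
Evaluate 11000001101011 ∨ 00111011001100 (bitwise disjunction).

OR: 1 when either bit is 1
  11000001101011
| 00111011001100
----------------
  11111011101111
Decimal: 12395 | 3788 = 16111



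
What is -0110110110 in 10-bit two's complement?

Original: 0110110110
Step 1 - Invert all bits: 1001001001
Step 2 - Add 1: 1001001010
Verification: 0110110110 + 1001001010 = 10000000000; discarding the end carry (carry out of the top bit) leaves the 10-bit value 0000000000, as required for x + (-x)



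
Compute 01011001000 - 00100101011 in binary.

Method 1 - Direct subtraction (column by column from the right: bit − bit − borrow-in; if negative, add 2 and borrow 1 from the next column):
borrow: 01001111110
        01011001000
-       00100101011
-------------------
        00110011101

Method 2 - Add two's complement:
Two's complement of 00100101011: invert → 11011010100, add 1 → 11011010101
  01011001000
+ 11011010101
-------------
 100110011101  (end carry out of the top bit = 1)
Discarding the end carry: 00110011101
Decimal check:
  01011001000 = 512 + 128 + 64 + 8 = 712
  00100101011 = 256 + 32 + 8 + 2 + 1 = 299
  712 - 299 = 413, and 00110011101 = 256 + 128 + 16 + 8 + 4 + 1 = 413 ✓



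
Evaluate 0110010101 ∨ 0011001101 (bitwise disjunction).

OR: 1 when either bit is 1
  0110010101
| 0011001101
------------
  0111011101
Decimal: 405 | 205 = 477



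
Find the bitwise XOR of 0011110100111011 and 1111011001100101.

XOR: 1 when bits differ
  0011110100111011
^ 1111011001100101
------------------
  1100101101011110
Decimal: 15675 ^ 63077 = 52062



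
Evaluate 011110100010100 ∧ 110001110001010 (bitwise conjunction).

AND: 1 only when both bits are 1
  011110100010100
& 110001110001010
-----------------
  010000100000000
Decimal: 15636 & 25482 = 8448



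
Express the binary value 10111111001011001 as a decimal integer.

Sum of powers of 2 for each 1-bit:
2^0 + 2^3 + 2^4 + 2^6 + 2^9 + 2^10 + 2^11 + 2^12 + 2^13 + 2^14 + 2^16
= 1 + 8 + 16 + 64 + 512 + 1024 + 2048 + 4096 + 8192 + 16384 + 65536
= 97881



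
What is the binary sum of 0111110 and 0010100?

Add column by column from the right: bit + bit + carry-in; write the sum mod 2, carry 1 when the sum is 2 or 3.
carry:  1111000
        0111110
+       0010100
---------------
       01010010
(the carry out of the leftmost column, 0, becomes the leading bit)
Decimal check:
  0111110 = 32 + 16 + 8 + 4 + 2 = 62
  0010100 = 16 + 4 = 20
  62 + 20 = 82, and 01010010 = 64 + 16 + 2 = 82 ✓



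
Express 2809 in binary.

Using repeated division by 2:
2809 ÷ 2 = 1404 remainder 1
1404 ÷ 2 = 702 remainder 0
702 ÷ 2 = 351 remainder 0
351 ÷ 2 = 175 remainder 1
175 ÷ 2 = 87 remainder 1
87 ÷ 2 = 43 remainder 1
43 ÷ 2 = 21 remainder 1
21 ÷ 2 = 10 remainder 1
10 ÷ 2 = 5 remainder 0
5 ÷ 2 = 2 remainder 1
2 ÷ 2 = 1 remainder 0
1 ÷ 2 = 0 remainder 1
Reading remainders bottom to top: 101011111001



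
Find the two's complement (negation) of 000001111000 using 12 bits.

Original: 000001111000
Step 1 - Invert all bits: 111110000111
Step 2 - Add 1: 111110001000
Verification: 000001111000 + 111110001000 = 1000000000000; discarding the end carry (carry out of the top bit) leaves the 12-bit value 000000000000, as required for x + (-x)



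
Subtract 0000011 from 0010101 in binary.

Method 1 - Direct subtraction (column by column from the right: bit − bit − borrow-in; if negative, add 2 and borrow 1 from the next column):
borrow: 0000100
        0010101
-       0000011
---------------
        0010010

Method 2 - Add two's complement:
Two's complement of 0000011: invert → 1111100, add 1 → 1111101
  0010101
+ 1111101
---------
 10010010  (end carry out of the top bit = 1)
Discarding the end carry: 0010010
Decimal check:
  0010101 = 16 + 4 + 1 = 21
  0000011 = 2 + 1 = 3
  21 - 3 = 18, and 0010010 = 16 + 2 = 18 ✓



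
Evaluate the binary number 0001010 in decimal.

Sum of powers of 2 for each 1-bit:
2^1 + 2^3
= 2 + 8
= 10



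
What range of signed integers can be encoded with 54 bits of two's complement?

For 54-bit two's complement:
Minimum: -2^53 = -9007199254740992
Maximum: 2^53 - 1 = 9007199254740991



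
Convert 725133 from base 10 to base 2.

Using repeated division by 2:
725133 ÷ 2 = 362566 remainder 1
362566 ÷ 2 = 181283 remainder 0
181283 ÷ 2 = 90641 remainder 1
90641 ÷ 2 = 45320 remainder 1
45320 ÷ 2 = 22660 remainder 0
22660 ÷ 2 = 11330 remainder 0
11330 ÷ 2 = 5665 remainder 0
5665 ÷ 2 = 2832 remainder 1
2832 ÷ 2 = 1416 remainder 0
1416 ÷ 2 = 708 remainder 0
708 ÷ 2 = 354 remainder 0
354 ÷ 2 = 177 remainder 0
177 ÷ 2 = 88 remainder 1
88 ÷ 2 = 44 remainder 0
44 ÷ 2 = 22 remainder 0
22 ÷ 2 = 11 remainder 0
11 ÷ 2 = 5 remainder 1
5 ÷ 2 = 2 remainder 1
2 ÷ 2 = 1 remainder 0
1 ÷ 2 = 0 remainder 1
Reading remainders bottom to top: 10110001000010001101



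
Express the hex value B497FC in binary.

Convert each hex digit to 4 bits:
  B = 1011
  4 = 0100
  9 = 1001
  7 = 0111
  F = 1111
  C = 1100
Concatenate: 101101001001011111111100



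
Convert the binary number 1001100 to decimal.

Sum of powers of 2 for each 1-bit:
2^2 + 2^3 + 2^6
= 4 + 8 + 64
= 76



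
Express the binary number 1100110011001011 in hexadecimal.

Group into 4-bit nibbles from right:
  1100 = C
  1100 = C
  1100 = C
  1011 = B
Result: CCCB



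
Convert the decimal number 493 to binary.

Using repeated division by 2:
493 ÷ 2 = 246 remainder 1
246 ÷ 2 = 123 remainder 0
123 ÷ 2 = 61 remainder 1
61 ÷ 2 = 30 remainder 1
30 ÷ 2 = 15 remainder 0
15 ÷ 2 = 7 remainder 1
7 ÷ 2 = 3 remainder 1
3 ÷ 2 = 1 remainder 1
1 ÷ 2 = 0 remainder 1
Reading remainders bottom to top: 111101101



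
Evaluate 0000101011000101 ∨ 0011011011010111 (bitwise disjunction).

OR: 1 when either bit is 1
  0000101011000101
| 0011011011010111
------------------
  0011111011010111
Decimal: 2757 | 14039 = 16087



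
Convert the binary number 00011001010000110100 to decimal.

Sum of powers of 2 for each 1-bit:
2^2 + 2^4 + 2^5 + 2^10 + 2^12 + 2^15 + 2^16
= 4 + 16 + 32 + 1024 + 4096 + 32768 + 65536
= 103476



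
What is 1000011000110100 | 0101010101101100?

OR: 1 when either bit is 1
  1000011000110100
| 0101010101101100
------------------
  1101011101111100
Decimal: 34356 | 21868 = 55164



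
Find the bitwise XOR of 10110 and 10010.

XOR: 1 when bits differ
  10110
^ 10010
-------
  00100
Decimal: 22 ^ 18 = 4



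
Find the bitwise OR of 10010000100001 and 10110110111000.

OR: 1 when either bit is 1
  10010000100001
| 10110110111000
----------------
  10110110111001
Decimal: 9249 | 11704 = 11705



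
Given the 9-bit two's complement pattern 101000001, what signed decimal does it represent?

Binary: 101000001
Sign bit: 1 (negative)
Invert: 010111110
Add 1:  010111111
Magnitude: 010111111 = 128 + 32 + 16 + 8 + 4 + 2 + 1 = 191
Value: -191



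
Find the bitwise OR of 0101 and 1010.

OR: 1 when either bit is 1
  0101
| 1010
------
  1111
Decimal: 5 | 10 = 15



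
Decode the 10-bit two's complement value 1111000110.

Binary: 1111000110
Sign bit: 1 (negative)
Invert: 0000111001
Add 1:  0000111010
Magnitude: 0000111010 = 32 + 16 + 8 + 2 = 58
Value: -58



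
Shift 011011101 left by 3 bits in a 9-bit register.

Original: 011011101 (decimal 221)
Shift left by 3 positions
Append 3 zeros on the right and drop the 3 high bits that overflow the 9-bit width
Result: 011101000 (decimal 232)
Equivalent: 221 << 3 = 221 × 2^3 = 1768, truncated to 9 bits = 232



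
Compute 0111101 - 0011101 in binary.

Method 1 - Direct subtraction (column by column from the right: bit − bit − borrow-in; if negative, add 2 and borrow 1 from the next column):
borrow: 0000000
        0111101
-       0011101
---------------
        0100000

Method 2 - Add two's complement:
Two's complement of 0011101: invert → 1100010, add 1 → 1100011
  0111101
+ 1100011
---------
 10100000  (end carry out of the top bit = 1)
Discarding the end carry: 0100000
Decimal check:
  0111101 = 32 + 16 + 8 + 4 + 1 = 61
  0011101 = 16 + 8 + 4 + 1 = 29
  61 - 29 = 32, and 0100000 = 32 ✓



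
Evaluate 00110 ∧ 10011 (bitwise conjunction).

AND: 1 only when both bits are 1
  00110
& 10011
-------
  00010
Decimal: 6 & 19 = 2



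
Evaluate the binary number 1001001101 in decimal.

Sum of powers of 2 for each 1-bit:
2^0 + 2^2 + 2^3 + 2^6 + 2^9
= 1 + 4 + 8 + 64 + 512
= 589



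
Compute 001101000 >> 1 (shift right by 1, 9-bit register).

Original: 001101000 (decimal 104)
Shift right by 1 position
Drop the 1 low bit; fill with zero on the left
Result: 000110100 (decimal 52)
Equivalent: 104 >> 1 = 104 ÷ 2^1 = 52



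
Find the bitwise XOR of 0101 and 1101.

XOR: 1 when bits differ
  0101
^ 1101
------
  1000
Decimal: 5 ^ 13 = 8



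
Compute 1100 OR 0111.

OR: 1 when either bit is 1
  1100
| 0111
------
  1111
Decimal: 12 | 7 = 15



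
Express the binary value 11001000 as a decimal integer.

Sum of powers of 2 for each 1-bit:
2^3 + 2^6 + 2^7
= 8 + 64 + 128
= 200



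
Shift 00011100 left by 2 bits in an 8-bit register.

Original: 00011100 (decimal 28)
Shift left by 2 positions
Append 2 zeros on the right
Result: 01110000 (decimal 112)
Equivalent: 28 << 2 = 28 × 2^2 = 112



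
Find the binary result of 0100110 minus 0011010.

Method 1 - Direct subtraction (column by column from the right: bit − bit − borrow-in; if negative, add 2 and borrow 1 from the next column):
borrow: 0110000
        0100110
-       0011010
---------------
        0001100

Method 2 - Add two's complement:
Two's complement of 0011010: invert → 1100101, add 1 → 1100110
  0100110
+ 1100110
---------
 10001100  (end carry out of the top bit = 1)
Discarding the end carry: 0001100
Decimal check:
  0100110 = 32 + 4 + 2 = 38
  0011010 = 16 + 8 + 2 = 26
  38 - 26 = 12, and 0001100 = 8 + 4 = 12 ✓



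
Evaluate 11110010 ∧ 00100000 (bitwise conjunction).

AND: 1 only when both bits are 1
  11110010
& 00100000
----------
  00100000
Decimal: 242 & 32 = 32



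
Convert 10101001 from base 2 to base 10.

Sum of powers of 2 for each 1-bit:
2^0 + 2^3 + 2^5 + 2^7
= 1 + 8 + 32 + 128
= 169



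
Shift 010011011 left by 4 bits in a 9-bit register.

Original: 010011011 (decimal 155)
Shift left by 4 positions
Append 4 zeros on the right and drop the 4 high bits that overflow the 9-bit width
Result: 110110000 (decimal 432)
Equivalent: 155 << 4 = 155 × 2^4 = 2480, truncated to 9 bits = 432



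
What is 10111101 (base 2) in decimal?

Sum of powers of 2 for each 1-bit:
2^0 + 2^2 + 2^3 + 2^4 + 2^5 + 2^7
= 1 + 4 + 8 + 16 + 32 + 128
= 189



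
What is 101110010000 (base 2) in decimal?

Sum of powers of 2 for each 1-bit:
2^4 + 2^7 + 2^8 + 2^9 + 2^11
= 16 + 128 + 256 + 512 + 2048
= 2960



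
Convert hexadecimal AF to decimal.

Expand by place value (powers of 16):
Digit values: A = 10, F = 15
AF = 10 × 16^1 + 15 × 16^0
= 10 × 16 + 15 × 1
= 160 + 15
= 175



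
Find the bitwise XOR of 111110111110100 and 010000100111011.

XOR: 1 when bits differ
  111110111110100
^ 010000100111011
-----------------
  101110011001111
Decimal: 32244 ^ 8507 = 23759



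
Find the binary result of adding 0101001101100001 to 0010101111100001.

Add column by column from the right: bit + bit + carry-in; write the sum mod 2, carry 1 when the sum is 2 or 3.
carry:  0000011111000010
        0101001101100001
+       0010101111100001
------------------------
       00111111101000010
(the carry out of the leftmost column, 0, becomes the leading bit)
Decimal check:
  0101001101100001 = 16384 + 4096 + 512 + 256 + 64 + 32 + 1 = 21345
  0010101111100001 = 8192 + 2048 + 512 + 256 + 128 + 64 + 32 + 1 = 11233
  21345 + 11233 = 32578, and 00111111101000010 = 16384 + 8192 + 4096 + 2048 + 1024 + 512 + 256 + 64 + 2 = 32578 ✓



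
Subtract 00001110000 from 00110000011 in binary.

Method 1 - Direct subtraction (column by column from the right: bit − bit − borrow-in; if negative, add 2 and borrow 1 from the next column):
borrow: 00011100000
        00110000011
-       00001110000
-------------------
        00100010011

Method 2 - Add two's complement:
Two's complement of 00001110000: invert → 11110001111, add 1 → 11110010000
  00110000011
+ 11110010000
-------------
 100100010011  (end carry out of the top bit = 1)
Discarding the end carry: 00100010011
Decimal check:
  00110000011 = 256 + 128 + 2 + 1 = 387
  00001110000 = 64 + 32 + 16 = 112
  387 - 112 = 275, and 00100010011 = 256 + 16 + 2 + 1 = 275 ✓



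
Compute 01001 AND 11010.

AND: 1 only when both bits are 1
  01001
& 11010
-------
  01000
Decimal: 9 & 26 = 8



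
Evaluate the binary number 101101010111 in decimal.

Sum of powers of 2 for each 1-bit:
2^0 + 2^1 + 2^2 + 2^4 + 2^6 + 2^8 + 2^9 + 2^11
= 1 + 2 + 4 + 16 + 64 + 256 + 512 + 2048
= 2903



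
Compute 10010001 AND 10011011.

AND: 1 only when both bits are 1
  10010001
& 10011011
----------
  10010001
Decimal: 145 & 155 = 145



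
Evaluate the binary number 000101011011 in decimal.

Sum of powers of 2 for each 1-bit:
2^0 + 2^1 + 2^3 + 2^4 + 2^6 + 2^8
= 1 + 2 + 8 + 16 + 64 + 256
= 347



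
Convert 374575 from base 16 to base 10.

Expand by place value (powers of 16):
374575 = 3 × 16^5 + 7 × 16^4 + 4 × 16^3 + 5 × 16^2 + 7 × 16^1 + 5 × 16^0
= 3 × 1048576 + 7 × 65536 + 4 × 4096 + 5 × 256 + 7 × 16 + 5 × 1
= 3145728 + 458752 + 16384 + 1280 + 112 + 5
= 3622261



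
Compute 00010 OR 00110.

OR: 1 when either bit is 1
  00010
| 00110
-------
  00110
Decimal: 2 | 6 = 6



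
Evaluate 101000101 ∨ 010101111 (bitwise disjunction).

OR: 1 when either bit is 1
  101000101
| 010101111
-----------
  111101111
Decimal: 325 | 175 = 495



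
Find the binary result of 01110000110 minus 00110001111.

Method 1 - Direct subtraction (column by column from the right: bit − bit − borrow-in; if negative, add 2 and borrow 1 from the next column):
borrow: 01111111110
        01110000110
-       00110001111
-------------------
        00111110111

Method 2 - Add two's complement:
Two's complement of 00110001111: invert → 11001110000, add 1 → 11001110001
  01110000110
+ 11001110001
-------------
 100111110111  (end carry out of the top bit = 1)
Discarding the end carry: 00111110111
Decimal check:
  01110000110 = 512 + 256 + 128 + 4 + 2 = 902
  00110001111 = 256 + 128 + 8 + 4 + 2 + 1 = 399
  902 - 399 = 503, and 00111110111 = 256 + 128 + 64 + 32 + 16 + 4 + 2 + 1 = 503 ✓



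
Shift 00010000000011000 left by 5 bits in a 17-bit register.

Original: 00010000000011000 (decimal 8216)
Shift left by 5 positions
Append 5 zeros on the right and drop the 5 high bits that overflow the 17-bit width
Result: 00000001100000000 (decimal 768)
Equivalent: 8216 << 5 = 8216 × 2^5 = 262912, truncated to 17 bits = 768



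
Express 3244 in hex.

Using repeated division by 16 (digits 10–15 are A–F):
3244 ÷ 16 = 202 remainder 12 (C)
202 ÷ 16 = 12 remainder 10 (A)
12 ÷ 16 = 0 remainder 12 (C)
Reading remainders bottom to top: CAC



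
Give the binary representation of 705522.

Using repeated division by 2:
705522 ÷ 2 = 352761 remainder 0
352761 ÷ 2 = 176380 remainder 1
176380 ÷ 2 = 88190 remainder 0
88190 ÷ 2 = 44095 remainder 0
44095 ÷ 2 = 22047 remainder 1
22047 ÷ 2 = 11023 remainder 1
11023 ÷ 2 = 5511 remainder 1
5511 ÷ 2 = 2755 remainder 1
2755 ÷ 2 = 1377 remainder 1
1377 ÷ 2 = 688 remainder 1
688 ÷ 2 = 344 remainder 0
344 ÷ 2 = 172 remainder 0
172 ÷ 2 = 86 remainder 0
86 ÷ 2 = 43 remainder 0
43 ÷ 2 = 21 remainder 1
21 ÷ 2 = 10 remainder 1
10 ÷ 2 = 5 remainder 0
5 ÷ 2 = 2 remainder 1
2 ÷ 2 = 1 remainder 0
1 ÷ 2 = 0 remainder 1
Reading remainders bottom to top: 10101100001111110010



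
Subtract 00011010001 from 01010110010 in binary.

Method 1 - Direct subtraction (column by column from the right: bit − bit − borrow-in; if negative, add 2 and borrow 1 from the next column):
borrow: 01110000010
        01010110010
-       00011010001
-------------------
        00111100001

Method 2 - Add two's complement:
Two's complement of 00011010001: invert → 11100101110, add 1 → 11100101111
  01010110010
+ 11100101111
-------------
 100111100001  (end carry out of the top bit = 1)
Discarding the end carry: 00111100001
Decimal check:
  01010110010 = 512 + 128 + 32 + 16 + 2 = 690
  00011010001 = 128 + 64 + 16 + 1 = 209
  690 - 209 = 481, and 00111100001 = 256 + 128 + 64 + 32 + 1 = 481 ✓



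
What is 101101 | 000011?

OR: 1 when either bit is 1
  101101
| 000011
--------
  101111
Decimal: 45 | 3 = 47



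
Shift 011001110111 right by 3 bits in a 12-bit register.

Original: 011001110111 (decimal 1655)
Shift right by 3 positions
Drop the 3 low bits; fill with zeros on the left
Result: 000011001110 (decimal 206)
Equivalent: 1655 >> 3 = 1655 ÷ 2^3 = 206



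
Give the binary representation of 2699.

Using repeated division by 2:
2699 ÷ 2 = 1349 remainder 1
1349 ÷ 2 = 674 remainder 1
674 ÷ 2 = 337 remainder 0
337 ÷ 2 = 168 remainder 1
168 ÷ 2 = 84 remainder 0
84 ÷ 2 = 42 remainder 0
42 ÷ 2 = 21 remainder 0
21 ÷ 2 = 10 remainder 1
10 ÷ 2 = 5 remainder 0
5 ÷ 2 = 2 remainder 1
2 ÷ 2 = 1 remainder 0
1 ÷ 2 = 0 remainder 1
Reading remainders bottom to top: 101010001011



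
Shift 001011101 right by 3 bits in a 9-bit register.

Original: 001011101 (decimal 93)
Shift right by 3 positions
Drop the 3 low bits; fill with zeros on the left
Result: 000001011 (decimal 11)
Equivalent: 93 >> 3 = 93 ÷ 2^3 = 11



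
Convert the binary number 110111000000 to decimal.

Sum of powers of 2 for each 1-bit:
2^6 + 2^7 + 2^8 + 2^10 + 2^11
= 64 + 128 + 256 + 1024 + 2048
= 3520



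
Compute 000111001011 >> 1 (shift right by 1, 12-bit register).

Original: 000111001011 (decimal 459)
Shift right by 1 position
Drop the 1 low bit; fill with zero on the left
Result: 000011100101 (decimal 229)
Equivalent: 459 >> 1 = 459 ÷ 2^1 = 229



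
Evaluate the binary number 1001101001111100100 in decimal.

Sum of powers of 2 for each 1-bit:
2^2 + 2^5 + 2^6 + 2^7 + 2^8 + 2^9 + 2^12 + 2^14 + 2^15 + 2^18
= 4 + 32 + 64 + 128 + 256 + 512 + 4096 + 16384 + 32768 + 262144
= 316388



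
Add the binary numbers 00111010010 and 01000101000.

Add column by column from the right: bit + bit + carry-in; write the sum mod 2, carry 1 when the sum is 2 or 3.
carry:  00000000000
        00111010010
+       01000101000
-------------------
       001111111010
(the carry out of the leftmost column, 0, becomes the leading bit)
Decimal check:
  00111010010 = 256 + 128 + 64 + 16 + 2 = 466
  01000101000 = 512 + 32 + 8 = 552
  466 + 552 = 1018, and 001111111010 = 512 + 256 + 128 + 64 + 32 + 16 + 8 + 2 = 1018 ✓



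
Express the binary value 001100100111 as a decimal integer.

Sum of powers of 2 for each 1-bit:
2^0 + 2^1 + 2^2 + 2^5 + 2^8 + 2^9
= 1 + 2 + 4 + 32 + 256 + 512
= 807



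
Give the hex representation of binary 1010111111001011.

Group into 4-bit nibbles from right:
  1010 = A
  1111 = F
  1100 = C
  1011 = B
Result: AFCB



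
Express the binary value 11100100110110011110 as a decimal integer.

Sum of powers of 2 for each 1-bit:
2^1 + 2^2 + 2^3 + 2^4 + 2^7 + 2^8 + 2^10 + 2^11 + 2^14 + 2^17 + 2^18 + 2^19
= 2 + 4 + 8 + 16 + 128 + 256 + 1024 + 2048 + 16384 + 131072 + 262144 + 524288
= 937374



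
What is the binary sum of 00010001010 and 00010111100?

Add column by column from the right: bit + bit + carry-in; write the sum mod 2, carry 1 when the sum is 2 or 3.
carry:  00101110000
        00010001010
+       00010111100
-------------------
       000101000110
(the carry out of the leftmost column, 0, becomes the leading bit)
Decimal check:
  00010001010 = 128 + 8 + 2 = 138
  00010111100 = 128 + 32 + 16 + 8 + 4 = 188
  138 + 188 = 326, and 000101000110 = 256 + 64 + 4 + 2 = 326 ✓



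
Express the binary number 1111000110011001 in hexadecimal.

Group into 4-bit nibbles from right:
  1111 = F
  0001 = 1
  1001 = 9
  1001 = 9
Result: F199



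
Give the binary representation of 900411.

Using repeated division by 2:
900411 ÷ 2 = 450205 remainder 1
450205 ÷ 2 = 225102 remainder 1
225102 ÷ 2 = 112551 remainder 0
112551 ÷ 2 = 56275 remainder 1
56275 ÷ 2 = 28137 remainder 1
28137 ÷ 2 = 14068 remainder 1
14068 ÷ 2 = 7034 remainder 0
7034 ÷ 2 = 3517 remainder 0
3517 ÷ 2 = 1758 remainder 1
1758 ÷ 2 = 879 remainder 0
879 ÷ 2 = 439 remainder 1
439 ÷ 2 = 219 remainder 1
219 ÷ 2 = 109 remainder 1
109 ÷ 2 = 54 remainder 1
54 ÷ 2 = 27 remainder 0
27 ÷ 2 = 13 remainder 1
13 ÷ 2 = 6 remainder 1
6 ÷ 2 = 3 remainder 0
3 ÷ 2 = 1 remainder 1
1 ÷ 2 = 0 remainder 1
Reading remainders bottom to top: 11011011110100111011



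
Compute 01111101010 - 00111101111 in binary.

Method 1 - Direct subtraction (column by column from the right: bit − bit − borrow-in; if negative, add 2 and borrow 1 from the next column):
borrow: 01111111110
        01111101010
-       00111101111
-------------------
        00111111011

Method 2 - Add two's complement:
Two's complement of 00111101111: invert → 11000010000, add 1 → 11000010001
  01111101010
+ 11000010001
-------------
 100111111011  (end carry out of the top bit = 1)
Discarding the end carry: 00111111011
Decimal check:
  01111101010 = 512 + 256 + 128 + 64 + 32 + 8 + 2 = 1002
  00111101111 = 256 + 128 + 64 + 32 + 8 + 4 + 2 + 1 = 495
  1002 - 495 = 507, and 00111111011 = 256 + 128 + 64 + 32 + 16 + 8 + 2 + 1 = 507 ✓



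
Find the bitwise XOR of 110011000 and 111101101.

XOR: 1 when bits differ
  110011000
^ 111101101
-----------
  001110101
Decimal: 408 ^ 493 = 117



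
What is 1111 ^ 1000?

XOR: 1 when bits differ
  1111
^ 1000
------
  0111
Decimal: 15 ^ 8 = 7



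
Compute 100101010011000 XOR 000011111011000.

XOR: 1 when bits differ
  100101010011000
^ 000011111011000
-----------------
  100110101000000
Decimal: 19096 ^ 2008 = 19776



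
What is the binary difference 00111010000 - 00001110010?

Method 1 - Direct subtraction (column by column from the right: bit − bit − borrow-in; if negative, add 2 and borrow 1 from the next column):
borrow: 00011111100
        00111010000
-       00001110010
-------------------
        00101011110

Method 2 - Add two's complement:
Two's complement of 00001110010: invert → 11110001101, add 1 → 11110001110
  00111010000
+ 11110001110
-------------
 100101011110  (end carry out of the top bit = 1)
Discarding the end carry: 00101011110
Decimal check:
  00111010000 = 256 + 128 + 64 + 16 = 464
  00001110010 = 64 + 32 + 16 + 2 = 114
  464 - 114 = 350, and 00101011110 = 256 + 64 + 16 + 8 + 4 + 2 = 350 ✓



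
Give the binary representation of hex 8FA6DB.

Convert each hex digit to 4 bits:
  8 = 1000
  F = 1111
  A = 1010
  6 = 0110
  D = 1101
  B = 1011
Concatenate: 100011111010011011011011



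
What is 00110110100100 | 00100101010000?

OR: 1 when either bit is 1
  00110110100100
| 00100101010000
----------------
  00110111110100
Decimal: 3492 | 2384 = 3572



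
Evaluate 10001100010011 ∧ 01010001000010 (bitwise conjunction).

AND: 1 only when both bits are 1
  10001100010011
& 01010001000010
----------------
  00000000000010
Decimal: 8979 & 5186 = 2



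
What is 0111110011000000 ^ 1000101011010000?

XOR: 1 when bits differ
  0111110011000000
^ 1000101011010000
------------------
  1111011000010000
Decimal: 31936 ^ 35536 = 62992



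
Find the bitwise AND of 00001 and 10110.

AND: 1 only when both bits are 1
  00001
& 10110
-------
  00000
Decimal: 1 & 22 = 0



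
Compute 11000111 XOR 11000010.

XOR: 1 when bits differ
  11000111
^ 11000010
----------
  00000101
Decimal: 199 ^ 194 = 5



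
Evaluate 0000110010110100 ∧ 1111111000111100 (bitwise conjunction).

AND: 1 only when both bits are 1
  0000110010110100
& 1111111000111100
------------------
  0000110000110100
Decimal: 3252 & 65084 = 3124



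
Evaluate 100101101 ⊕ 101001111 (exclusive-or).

XOR: 1 when bits differ
  100101101
^ 101001111
-----------
  001100010
Decimal: 301 ^ 335 = 98



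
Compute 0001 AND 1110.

AND: 1 only when both bits are 1
  0001
& 1110
------
  0000
Decimal: 1 & 14 = 0



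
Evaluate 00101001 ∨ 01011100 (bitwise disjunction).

OR: 1 when either bit is 1
  00101001
| 01011100
----------
  01111101
Decimal: 41 | 92 = 125



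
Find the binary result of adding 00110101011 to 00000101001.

Add column by column from the right: bit + bit + carry-in; write the sum mod 2, carry 1 when the sum is 2 or 3.
carry:  00001010110
        00110101011
+       00000101001
-------------------
       000111010100
(the carry out of the leftmost column, 0, becomes the leading bit)
Decimal check:
  00110101011 = 256 + 128 + 32 + 8 + 2 + 1 = 427
  00000101001 = 32 + 8 + 1 = 41
  427 + 41 = 468, and 000111010100 = 256 + 128 + 64 + 16 + 4 = 468 ✓



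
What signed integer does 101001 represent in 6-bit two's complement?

Binary: 101001
Sign bit: 1 (negative)
Invert: 010110
Add 1:  010111
Magnitude: 010111 = 16 + 4 + 2 + 1 = 23
Value: -23



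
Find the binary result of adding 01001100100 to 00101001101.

Add column by column from the right: bit + bit + carry-in; write the sum mod 2, carry 1 when the sum is 2 or 3.
carry:  00010011000
        01001100100
+       00101001101
-------------------
       001110110001
(the carry out of the leftmost column, 0, becomes the leading bit)
Decimal check:
  01001100100 = 512 + 64 + 32 + 4 = 612
  00101001101 = 256 + 64 + 8 + 4 + 1 = 333
  612 + 333 = 945, and 001110110001 = 512 + 256 + 128 + 32 + 16 + 1 = 945 ✓



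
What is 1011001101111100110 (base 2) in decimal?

Sum of powers of 2 for each 1-bit:
2^1 + 2^2 + 2^5 + 2^6 + 2^7 + 2^8 + 2^9 + 2^11 + 2^12 + 2^15 + 2^16 + 2^18
= 2 + 4 + 32 + 64 + 128 + 256 + 512 + 2048 + 4096 + 32768 + 65536 + 262144
= 367590



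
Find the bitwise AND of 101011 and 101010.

AND: 1 only when both bits are 1
  101011
& 101010
--------
  101010
Decimal: 43 & 42 = 42



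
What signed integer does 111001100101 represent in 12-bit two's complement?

Binary: 111001100101
Sign bit: 1 (negative)
Invert: 000110011010
Add 1:  000110011011
Magnitude: 000110011011 = 256 + 128 + 16 + 8 + 2 + 1 = 411
Value: -411



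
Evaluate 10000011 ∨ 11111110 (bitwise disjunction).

OR: 1 when either bit is 1
  10000011
| 11111110
----------
  11111111
Decimal: 131 | 254 = 255



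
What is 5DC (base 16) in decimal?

Expand by place value (powers of 16):
Digit values: D = 13, C = 12
5DC = 5 × 16^2 + 13 × 16^1 + 12 × 16^0
= 5 × 256 + 13 × 16 + 12 × 1
= 1280 + 208 + 12
= 1500



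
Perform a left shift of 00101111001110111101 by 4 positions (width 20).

Original: 00101111001110111101 (decimal 193469)
Shift left by 4 positions
Append 4 zeros on the right and drop the 4 high bits that overflow the 20-bit width
Result: 11110011101111010000 (decimal 998352)
Equivalent: 193469 << 4 = 193469 × 2^4 = 3095504, truncated to 20 bits = 998352



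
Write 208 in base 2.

Using repeated division by 2:
208 ÷ 2 = 104 remainder 0
104 ÷ 2 = 52 remainder 0
52 ÷ 2 = 26 remainder 0
26 ÷ 2 = 13 remainder 0
13 ÷ 2 = 6 remainder 1
6 ÷ 2 = 3 remainder 0
3 ÷ 2 = 1 remainder 1
1 ÷ 2 = 0 remainder 1
Reading remainders bottom to top: 11010000



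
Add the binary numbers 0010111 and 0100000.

Add column by column from the right: bit + bit + carry-in; write the sum mod 2, carry 1 when the sum is 2 or 3.
carry:  0000000
        0010111
+       0100000
---------------
       00110111
(the carry out of the leftmost column, 0, becomes the leading bit)
Decimal check:
  0010111 = 16 + 4 + 2 + 1 = 23
  0100000 = 32
  23 + 32 = 55, and 00110111 = 32 + 16 + 4 + 2 + 1 = 55 ✓



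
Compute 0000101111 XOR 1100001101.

XOR: 1 when bits differ
  0000101111
^ 1100001101
------------
  1100100010
Decimal: 47 ^ 781 = 802



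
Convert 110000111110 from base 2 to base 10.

Sum of powers of 2 for each 1-bit:
2^1 + 2^2 + 2^3 + 2^4 + 2^5 + 2^10 + 2^11
= 2 + 4 + 8 + 16 + 32 + 1024 + 2048
= 3134



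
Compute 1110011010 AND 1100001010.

AND: 1 only when both bits are 1
  1110011010
& 1100001010
------------
  1100001010
Decimal: 922 & 778 = 778



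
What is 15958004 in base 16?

Using repeated division by 16 (digits 10–15 are A–F):
15958004 ÷ 16 = 997375 remainder 4
997375 ÷ 16 = 62335 remainder 15 (F)
62335 ÷ 16 = 3895 remainder 15 (F)
3895 ÷ 16 = 243 remainder 7
243 ÷ 16 = 15 remainder 3
15 ÷ 16 = 0 remainder 15 (F)
Reading remainders bottom to top: F37FF4



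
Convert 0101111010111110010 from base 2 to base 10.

Sum of powers of 2 for each 1-bit:
2^1 + 2^4 + 2^5 + 2^6 + 2^7 + 2^8 + 2^10 + 2^12 + 2^13 + 2^14 + 2^15 + 2^17
= 2 + 16 + 32 + 64 + 128 + 256 + 1024 + 4096 + 8192 + 16384 + 32768 + 131072
= 194034



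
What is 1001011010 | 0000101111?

OR: 1 when either bit is 1
  1001011010
| 0000101111
------------
  1001111111
Decimal: 602 | 47 = 639



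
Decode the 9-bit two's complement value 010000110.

Binary: 010000110
Sign bit: 0 (non-negative)
Read directly as an unsigned value:
010000110 = 128 + 4 + 2 = 134
Value: 134



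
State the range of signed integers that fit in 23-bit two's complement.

For 23-bit two's complement:
Minimum: -2^22 = -4194304
Maximum: 2^22 - 1 = 4194303



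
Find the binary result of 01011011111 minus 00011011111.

Method 1 - Direct subtraction (column by column from the right: bit − bit − borrow-in; if negative, add 2 and borrow 1 from the next column):
borrow: 00000000000
        01011011111
-       00011011111
-------------------
        01000000000

Method 2 - Add two's complement:
Two's complement of 00011011111: invert → 11100100000, add 1 → 11100100001
  01011011111
+ 11100100001
-------------
 101000000000  (end carry out of the top bit = 1)
Discarding the end carry: 01000000000
Decimal check:
  01011011111 = 512 + 128 + 64 + 16 + 8 + 4 + 2 + 1 = 735
  00011011111 = 128 + 64 + 16 + 8 + 4 + 2 + 1 = 223
  735 - 223 = 512, and 01000000000 = 512 ✓



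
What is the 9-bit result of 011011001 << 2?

Original: 011011001 (decimal 217)
Shift left by 2 positions
Append 2 zeros on the right and drop the 2 high bits that overflow the 9-bit width
Result: 101100100 (decimal 356)
Equivalent: 217 << 2 = 217 × 2^2 = 868, truncated to 9 bits = 356



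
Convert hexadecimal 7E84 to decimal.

Expand by place value (powers of 16):
Digit values: E = 14
7E84 = 7 × 16^3 + 14 × 16^2 + 8 × 16^1 + 4 × 16^0
= 7 × 4096 + 14 × 256 + 8 × 16 + 4 × 1
= 28672 + 3584 + 128 + 4
= 32388



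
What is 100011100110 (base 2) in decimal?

Sum of powers of 2 for each 1-bit:
2^1 + 2^2 + 2^5 + 2^6 + 2^7 + 2^11
= 2 + 4 + 32 + 64 + 128 + 2048
= 2278



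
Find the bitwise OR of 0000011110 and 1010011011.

OR: 1 when either bit is 1
  0000011110
| 1010011011
------------
  1010011111
Decimal: 30 | 667 = 671



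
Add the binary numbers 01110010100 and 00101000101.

Add column by column from the right: bit + bit + carry-in; write the sum mod 2, carry 1 when the sum is 2 or 3.
carry:  11000001000
        01110010100
+       00101000101
-------------------
       010011011001
(the carry out of the leftmost column, 0, becomes the leading bit)
Decimal check:
  01110010100 = 512 + 256 + 128 + 16 + 4 = 916
  00101000101 = 256 + 64 + 4 + 1 = 325
  916 + 325 = 1241, and 010011011001 = 1024 + 128 + 64 + 16 + 8 + 1 = 1241 ✓



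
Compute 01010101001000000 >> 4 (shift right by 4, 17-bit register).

Original: 01010101001000000 (decimal 43584)
Shift right by 4 positions
Drop the 4 low bits; fill with zeros on the left
Result: 00000101010100100 (decimal 2724)
Equivalent: 43584 >> 4 = 43584 ÷ 2^4 = 2724



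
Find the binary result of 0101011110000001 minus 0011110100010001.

Method 1 - Direct subtraction (column by column from the right: bit − bit − borrow-in; if negative, add 2 and borrow 1 from the next column):
borrow: 0111000011100000
        0101011110000001
-       0011110100010001
------------------------
        0001101001110000

Method 2 - Add two's complement:
Two's complement of 0011110100010001: invert → 1100001011101110, add 1 → 1100001011101111
  0101011110000001
+ 1100001011101111
------------------
 10001101001110000  (end carry out of the top bit = 1)
Discarding the end carry: 0001101001110000
Decimal check:
  0101011110000001 = 16384 + 4096 + 1024 + 512 + 256 + 128 + 1 = 22401
  0011110100010001 = 8192 + 4096 + 2048 + 1024 + 256 + 16 + 1 = 15633
  22401 - 15633 = 6768, and 0001101001110000 = 4096 + 2048 + 512 + 64 + 32 + 16 = 6768 ✓



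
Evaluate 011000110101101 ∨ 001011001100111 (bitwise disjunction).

OR: 1 when either bit is 1
  011000110101101
| 001011001100111
-----------------
  011011111101111
Decimal: 12717 | 5735 = 14319



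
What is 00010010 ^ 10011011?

XOR: 1 when bits differ
  00010010
^ 10011011
----------
  10001001
Decimal: 18 ^ 155 = 137



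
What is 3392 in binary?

Using repeated division by 2:
3392 ÷ 2 = 1696 remainder 0
1696 ÷ 2 = 848 remainder 0
848 ÷ 2 = 424 remainder 0
424 ÷ 2 = 212 remainder 0
212 ÷ 2 = 106 remainder 0
106 ÷ 2 = 53 remainder 0
53 ÷ 2 = 26 remainder 1
26 ÷ 2 = 13 remainder 0
13 ÷ 2 = 6 remainder 1
6 ÷ 2 = 3 remainder 0
3 ÷ 2 = 1 remainder 1
1 ÷ 2 = 0 remainder 1
Reading remainders bottom to top: 110101000000



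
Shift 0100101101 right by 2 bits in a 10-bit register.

Original: 0100101101 (decimal 301)
Shift right by 2 positions
Drop the 2 low bits; fill with zeros on the left
Result: 0001001011 (decimal 75)
Equivalent: 301 >> 2 = 301 ÷ 2^2 = 75



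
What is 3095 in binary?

Using repeated division by 2:
3095 ÷ 2 = 1547 remainder 1
1547 ÷ 2 = 773 remainder 1
773 ÷ 2 = 386 remainder 1
386 ÷ 2 = 193 remainder 0
193 ÷ 2 = 96 remainder 1
96 ÷ 2 = 48 remainder 0
48 ÷ 2 = 24 remainder 0
24 ÷ 2 = 12 remainder 0
12 ÷ 2 = 6 remainder 0
6 ÷ 2 = 3 remainder 0
3 ÷ 2 = 1 remainder 1
1 ÷ 2 = 0 remainder 1
Reading remainders bottom to top: 110000010111

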